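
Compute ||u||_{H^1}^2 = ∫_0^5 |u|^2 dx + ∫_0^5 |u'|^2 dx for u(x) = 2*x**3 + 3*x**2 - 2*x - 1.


||u||_{H^1}^2 = 2267150/21

The H^1 norm (squared) on an interval (0, L) is
  ||u||_{H^1}^2 = ∫_0^L u(x)^2 dx + ∫_0^L u'(x)^2 dx.
Compute u'(x) = 6*x**2 + 6*x - 2.
Then u(x)^2 = 4*x**6 + 12*x**5 + x**4 - 16*x**3 - 2*x**2 + 4*x + 1 and u'(x)^2 = 36*x**4 + 72*x**3 + 12*x**2 - 24*x + 4.
Integrate each monomial from 0 to 5 using ∫_0^5 c·x^n dx = c·5^(n+1)/(n+1):
  ∫_0^5 u(x)^2 dx = ∫_0^5 (4*x^6 + 12*x^5 + x^4 - 16*x^3 - 2*x^2 + 4*x + 1) dx. Term by term:
    ∫_0^5 4*x^6 dx = 312500/7;  ∫_0^5 12*x^5 dx = 31250;  ∫_0^5 x^4 dx = 625;
    ∫_0^5 -16*x^3 dx = -2500;  ∫_0^5 -2*x^2 dx = -250/3;  ∫_0^5 4*x dx = 50;
    ∫_0^5 1 dx = 5.
  Sum: 312500/7 + 31250 + 625 − 2500 − 250/3 + 50 + 5 = 1553780/21.
  ∫_0^5 u'(x)^2 dx = ∫_0^5 (36*x^4 + 72*x^3 + 12*x^2 - 24*x + 4) dx. Term by term:
    ∫_0^5 36*x^4 dx = 22500;  ∫_0^5 72*x^3 dx = 11250;  ∫_0^5 12*x^2 dx = 500;
    ∫_0^5 -24*x dx = -300;  ∫_0^5 4 dx = 20.
  Sum: 22500 + 11250 + 500 − 300 + 20 = 33970.
Adding: ||u||_{H^1}^2 = 1553780/21 + 33970 = 2267150/21.


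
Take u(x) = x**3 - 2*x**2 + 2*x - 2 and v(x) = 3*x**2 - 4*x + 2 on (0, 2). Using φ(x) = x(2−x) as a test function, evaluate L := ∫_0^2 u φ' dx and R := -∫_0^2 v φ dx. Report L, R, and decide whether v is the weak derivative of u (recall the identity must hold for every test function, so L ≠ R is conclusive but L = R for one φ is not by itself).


LHS = -32/15, RHS = -32/15. Yes, v = u' weakly.

u(x) = x**3 - 2*x**2 + 2*x - 2, classical derivative u'(x) = 3*x**2 - 4*x + 2.
φ(x) = x(2−x), so φ'(x) = 2 - 2*x.
Note φ(0) = φ(2) = 0, so the boundary term u·φ vanishes.
LHS = ∫_0^2 u(x) φ'(x) dx = ∫_0^2 (-2*x^4 + 6*x^3 - 8*x^2 + 8*x - 4) dx. Term by term:
  ∫_0^2 -2*x^4 dx = -64/5;  ∫_0^2 6*x^3 dx = 24;  ∫_0^2 -8*x^2 dx = -64/3;
  ∫_0^2 8*x dx = 16;  ∫_0^2 -4 dx = -8.
Sum: -64/5 + 24 − 64/3 + 16 − 8 = -32/15.
So LHS = -32/15.
∫_0^2 v(x) φ(x) dx = ∫_0^2 (-3*x^4 + 10*x^3 - 10*x^2 + 4*x) dx. Term by term:
  ∫_0^2 -3*x^4 dx = -96/5;  ∫_0^2 10*x^3 dx = 40;  ∫_0^2 -10*x^2 dx = -80/3;
  ∫_0^2 4*x dx = 8.
Sum: -96/5 + 40 − 80/3 + 8 = 32/15.
So RHS = -∫_0^2 v(x) φ(x) dx = -32/15.
LHS = RHS, so the identity holds for this test φ.
Moreover u is smooth here and v(x) = u'(x) = 3*x**2 - 4*x + 2 pointwise, so the identity holds for every test function. Hence v is the weak derivative of u.


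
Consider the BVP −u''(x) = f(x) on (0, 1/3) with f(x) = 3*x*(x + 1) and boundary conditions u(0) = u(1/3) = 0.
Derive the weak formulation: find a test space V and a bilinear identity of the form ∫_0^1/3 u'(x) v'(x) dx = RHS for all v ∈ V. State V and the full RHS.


V = H^1_0(0, 1/3) (so v(0) = v(1/3) = 0); weak form: ∫_0^1/3 u'v' dx = ∫_0^1/3 (3*x*(x + 1)) v dx for all v ∈ V.

Multiply both sides by a test function v and integrate from 0 to 1/3:
  ∫_0^1/3 −u''(x) v(x) dx = ∫_0^1/3 f(x) v(x) dx.
Integrate the LHS by parts once:
  ∫_0^1/3 −u'' v dx = −[u'(x) v(x)]_0^1/3 + ∫_0^1/3 u'(x) v'(x) dx.
Thus ∫_0^1/3 u'(x) v'(x) dx = ∫_0^1/3 f(x) v(x) dx + [u'(x) v(x)]_0^1/3.
Choose V so that boundary terms are either known or forced to vanish.
u is Dirichlet: u(0) = u(1/3) = 0. Let V = H^1_0(0, 1/3); then v(0) = v(1/3) = 0, and [u' v]_0^1/3 = 0.
Weak formulation: find u (satisfying any essential BC) such that ∫_0^1/3 u'(x) v'(x) dx = ∫_0^1/3 f v dx for all v ∈ V.
Substituting f(x) = 3*x*(x + 1), the right-hand side is ∫_0^1/3 (3*x*(x + 1)) v dx.


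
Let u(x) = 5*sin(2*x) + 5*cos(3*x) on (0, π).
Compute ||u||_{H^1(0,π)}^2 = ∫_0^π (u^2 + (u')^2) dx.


||u||_{H^1(0,π)}^2 = -400 + 375*π/2

u'(x) = -15*sin(3*x) + 10*cos(2*x).
Expand u² and (u')² and integrate term by term on (0, π), using: for integers n ≥ 1, ∫_0^π sin²(nx) dx = ∫_0^π cos²(nx) dx = π/2; for n ≠ n', ∫_0^π sin(nx)sin(n'x) dx = ∫_0^π cos(nx)cos(n'x) dx = 0; and by product-to-sum, ∫_0^π sin(nx)cos(n'x) dx = ½∫_0^π [sin((n+n')x) + sin((n−n')x)] dx, which is 0 when n+n' is even and 2n/(n²−n'²) when n+n' is odd (it need not vanish on (0, π)).
  u² squared terms: (5)²·∫cos(3x)² dx = 25·π/2 = 25*π/2;  (5)²·∫sin(2x)² dx = 25·π/2 = 25*π/2.
  u² cross terms: 2·(5)·(5)·∫cos(3x)·sin(2x) dx = 50·(-4/5) = -40.
  So ∫_0^π u² dx = 25*π/2 + 25*π/2 − 40 = -40 + 25*π.
  (u')² squared terms: (-15)²·∫sin(3x)² dx = 225·π/2 = 225*π/2;  (10)²·∫cos(2x)² dx = 100·π/2 = 50*π.
  (u')² cross terms: 2·(-15)·(10)·∫sin(3x)·cos(2x) dx = -300·(6/5) = -360.
  So ∫_0^π (u')² dx = 225*π/2 + 50*π − 360 = -360 + 325*π/2.
||u||_{H^1}^2 = (-40 + 25*π) + (-360 + 325*π/2) = -400 + 375*π/2.


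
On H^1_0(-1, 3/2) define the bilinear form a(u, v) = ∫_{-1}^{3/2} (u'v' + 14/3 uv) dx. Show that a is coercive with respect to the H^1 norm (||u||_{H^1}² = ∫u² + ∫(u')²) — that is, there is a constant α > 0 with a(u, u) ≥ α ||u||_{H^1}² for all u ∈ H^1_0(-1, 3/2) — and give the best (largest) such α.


α = 1

Coercivity of a(·,·) on H^1_0(-1, 3/2) means a(u, u) ≥ α ||u||_{H^1}² for every u ∈ H^1_0.
The interval has length L = 5/2, and Poincaré/coercivity depend only on L. Here a(u, u) = ∫(u')² + (14/3)·∫u².
Here c = 14/3 ≥ 1, so a(u,u) = ∫(u')² + c∫u² ≥ ∫(u')² + ∫u² = ||u||_{H^1}², i.e. α = 1 works. No larger α is possible: a(u,u) ≥ α||u||_{H^1}² means (1−α)∫(u')² ≥ (α−c)∫u², and for the modes u_n = sin(nπ(x−x₀)/L) (x₀ the left endpoint) one has ∫u_n²/∫(u_n')² = (L/(nπ))² → 0, so a(u_n,u_n)/||u_n||_{H^1}² → 1. Hence the optimal constant is α = 1.
Therefore α = 1.


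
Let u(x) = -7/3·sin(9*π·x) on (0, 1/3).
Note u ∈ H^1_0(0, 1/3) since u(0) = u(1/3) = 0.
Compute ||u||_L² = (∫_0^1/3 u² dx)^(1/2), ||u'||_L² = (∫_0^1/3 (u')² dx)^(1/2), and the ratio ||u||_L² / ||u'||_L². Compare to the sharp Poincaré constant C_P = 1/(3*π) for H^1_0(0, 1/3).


||u||_L² / ||u'||_L² = 1/(9*π) < C_P = 1/(3*π).

u(x) = -7/3·sin(9*π·x), so u'(x) = -21*π*cos(9*π*x).
Writing u(x) = A·sin(kπx/L) with A = -7/3 and k = 3, use ∫_0^L sin²(kπx/L) dx = L/2 and ∫_0^L cos²(kπx/L) dx = L/2.
u² = 49/9·sin²(9*π·x) and (u')² = 441*π^2·cos²(9*π·x), and each of sin², cos² integrates to L/2 = 1/6 over (0, 1/3).
∫_0^1/3 u² dx = 49/54, so ||u||_L² = 7*sqrt(6)/18.
∫_0^1/3 (u')² dx = 147*π^2/2, so ||u'||_L² = 7*sqrt(6)*π/2.
Ratio ||u||_L² / ||u'||_L² = 1/(9*π).
Sharp Poincaré constant on H^1_0(0, 1/3) is C_P = L/π = 1/(3*π), achieved by sin(3*π·x).
This is the k = 3 harmonic; the ratio L/(kπ) is strictly less than C_P = L/π, consistent with the sharp inequality ||u||_L² ≤ C_P ||u'||_L².


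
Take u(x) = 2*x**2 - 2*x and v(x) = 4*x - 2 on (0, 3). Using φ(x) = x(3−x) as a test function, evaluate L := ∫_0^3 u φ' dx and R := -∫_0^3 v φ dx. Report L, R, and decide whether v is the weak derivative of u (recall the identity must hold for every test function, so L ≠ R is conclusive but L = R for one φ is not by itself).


LHS = -18, RHS = -18. Yes, v = u' weakly.

u(x) = 2*x**2 - 2*x, classical derivative u'(x) = 4*x - 2.
φ(x) = x(3−x), so φ'(x) = 3 - 2*x.
Note φ(0) = φ(3) = 0, so the boundary term u·φ vanishes.
LHS = ∫_0^3 u(x) φ'(x) dx = ∫_0^3 (-4*x^3 + 10*x^2 - 6*x) dx. Term by term:
  ∫_0^3 -4*x^3 dx = -81;  ∫_0^3 10*x^2 dx = 90;  ∫_0^3 -6*x dx = -27.
Sum: -81 + 90 − 27 = -18.
So LHS = -18.
∫_0^3 v(x) φ(x) dx = ∫_0^3 (-4*x^3 + 14*x^2 - 6*x) dx. Term by term:
  ∫_0^3 -4*x^3 dx = -81;  ∫_0^3 14*x^2 dx = 126;  ∫_0^3 -6*x dx = -27.
Sum: -81 + 126 − 27 = 18.
So RHS = -∫_0^3 v(x) φ(x) dx = -18.
LHS = RHS, so the identity holds for this test φ.
Moreover u is smooth here and v(x) = u'(x) = 4*x - 2 pointwise, so the identity holds for every test function. Hence v is the weak derivative of u.


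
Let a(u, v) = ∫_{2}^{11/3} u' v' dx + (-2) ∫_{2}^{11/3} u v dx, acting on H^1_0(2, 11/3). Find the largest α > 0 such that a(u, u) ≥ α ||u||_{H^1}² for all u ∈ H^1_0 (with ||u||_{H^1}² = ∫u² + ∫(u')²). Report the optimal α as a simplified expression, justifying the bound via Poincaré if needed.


α = (-50 + 9*π^2)/(25 + 9*π^2)

Coercivity of a(·,·) on H^1_0(2, 11/3) means a(u, u) ≥ α ||u||_{H^1}² for every u ∈ H^1_0.
The interval has length L = 5/3, and Poincaré/coercivity depend only on L. Here a(u, u) = ∫(u')² + (-2)·∫u².
Here c = -2 < 0 with |c| < (π/L)² = 9*π^2/25, so coercivity still holds. The condition a(u,u) ≥ α||u||_{H^1}² reads (1−α)∫(u')² ≥ (α−c)∫u². Any admissible α is ≤ 1 (rapidly oscillating u have ∫u²/∫(u')² → 0), and α = 1 would force 0 ≥ (1−c)∫u², impossible since c < 1; so 1−α > 0. By the sharp Poincaré inequality on H^1_0 of an interval of length L, ∫(u')² ≥ (π/L)²∫u² with equality for the first sine mode sin(π(x−x₀)/L) (x₀ the left endpoint), so the inequality holds for all u iff (1−α)(π/L)² ≥ α − c, i.e. α ≤ ((π/L)² + c)/((π/L)² + 1) = (1 + c(L/π)²)/(1 + (L/π)²). (Direct route, valid since c ≤ 0: Poincaré gives c∫u² ≥ c(L/π)²∫(u')², so a(u,u) ≥ (1 + c(L/π)²)∫(u')², while ||u||_{H^1}² ≤ (1 + (L/π)²)∫(u')²; dividing yields the same α.) With (π/L)² = 9*π^2/25 and c = -2, the largest admissible constant is α = ((π/L)² + c)/((π/L)² + 1).
Simplifying, α = (-50 + 9*π^2)/(25 + 9*π^2).


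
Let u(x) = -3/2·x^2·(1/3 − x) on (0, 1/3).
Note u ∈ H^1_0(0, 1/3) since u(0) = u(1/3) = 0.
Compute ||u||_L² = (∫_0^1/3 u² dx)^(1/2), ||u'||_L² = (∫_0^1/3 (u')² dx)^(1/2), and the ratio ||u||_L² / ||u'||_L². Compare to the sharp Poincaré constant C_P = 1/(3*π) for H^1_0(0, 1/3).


||u||_L² / ||u'||_L² = sqrt(14)/42 < C_P = 1/(3*π).

u(x) = -3/2·x^2·(1/3 − x), so u'(x) = x*(9*x - 2)/2.
u(x) = -3/2·x^2·(1/3 − x) vanishes at x = 0 and x = 1/3, so u ∈ H^1_0(0, 1/3). Differentiate via the product rule and integrate the resulting polynomials term by term.
  ∫_0^1/3 u² dx = ∫_0^1/3 (9*x^6/4 - 3*x^5/2 + x^4/4) dx. Term by term:
    ∫_0^1/3 9*x^6/4 dx = 1/6804;  ∫_0^1/3 -3*x^5/2 dx = -1/2916;  ∫_0^1/3 x^4/4 dx = 1/4860.
  Sum: 1/6804 − 1/2916 + 1/4860 = 1/102060.
  ∫_0^1/3 (u')² dx = ∫_0^1/3 (81*x^4/4 - 9*x^3 + x^2) dx. Term by term:
    ∫_0^1/3 81*x^4/4 dx = 1/60;  ∫_0^1/3 -9*x^3 dx = -1/36;  ∫_0^1/3 x^2 dx = 1/81.
  Sum: 1/60 − 1/36 + 1/81 = 1/810.
∫_0^1/3 u² dx = 1/102060, so ||u||_L² = sqrt(35)/1890.
∫_0^1/3 (u')² dx = 1/810, so ||u'||_L² = sqrt(10)/90.
Ratio ||u||_L² / ||u'||_L² = sqrt(14)/42.
Sharp Poincaré constant on H^1_0(0, 1/3) is C_P = L/π = 1/(3*π), achieved by sin(3*π·x).
A polynomial bump cannot attain the sharp Poincaré constant (only the first sine eigenfunction does), so the ratio is strictly less than C_P, consistent with ||u||_L² ≤ C_P ||u'||_L².


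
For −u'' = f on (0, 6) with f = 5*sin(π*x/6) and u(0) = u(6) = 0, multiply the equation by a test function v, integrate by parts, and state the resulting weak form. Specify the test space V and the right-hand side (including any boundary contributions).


V = H^1_0(0, 6) (so v(0) = v(6) = 0); weak form: ∫_0^6 u'v' dx = ∫_0^6 (5*sin(π*x/6)) v dx for all v ∈ V.

Multiply both sides by a test function v and integrate from 0 to 6:
  ∫_0^6 −u''(x) v(x) dx = ∫_0^6 f(x) v(x) dx.
Integrate the LHS by parts once:
  ∫_0^6 −u'' v dx = −[u'(x) v(x)]_0^6 + ∫_0^6 u'(x) v'(x) dx.
Thus ∫_0^6 u'(x) v'(x) dx = ∫_0^6 f(x) v(x) dx + [u'(x) v(x)]_0^6.
Choose V so that boundary terms are either known or forced to vanish.
u is Dirichlet: u(0) = u(6) = 0. Let V = H^1_0(0, 6); then v(0) = v(6) = 0, and [u' v]_0^6 = 0.
Weak formulation: find u (satisfying any essential BC) such that ∫_0^6 u'(x) v'(x) dx = ∫_0^6 f v dx for all v ∈ V.
Substituting f(x) = 5*sin(π*x/6), the right-hand side is ∫_0^6 (5*sin(π*x/6)) v dx.


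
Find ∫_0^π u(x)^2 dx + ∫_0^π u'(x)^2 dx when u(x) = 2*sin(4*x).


||u||_{H^1(0,π)}^2 = 34*π

u'(x) = 8*cos(4*x).
Expand u² and (u')² and integrate term by term on (0, π), using: for integers n ≥ 1, ∫_0^π sin²(nx) dx = ∫_0^π cos²(nx) dx = π/2; for n ≠ n', ∫_0^π sin(nx)sin(n'x) dx = ∫_0^π cos(nx)cos(n'x) dx = 0; and by product-to-sum, ∫_0^π sin(nx)cos(n'x) dx = ½∫_0^π [sin((n+n')x) + sin((n−n')x)] dx, which is 0 when n+n' is even and 2n/(n²−n'²) when n+n' is odd (it need not vanish on (0, π)).
  u² squared terms: (2)²·∫sin(4x)² dx = 4·π/2 = 2*π.
  So ∫_0^π u² dx = 2*π.
  (u')² squared terms: (8)²·∫cos(4x)² dx = 64·π/2 = 32*π.
  So ∫_0^π (u')² dx = 32*π.
||u||_{H^1}^2 = (2*π) + (32*π) = 34*π.


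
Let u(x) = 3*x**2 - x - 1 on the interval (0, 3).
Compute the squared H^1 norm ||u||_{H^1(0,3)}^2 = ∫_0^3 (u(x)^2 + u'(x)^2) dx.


||u||_{H^1}^2 = 5559/10

The H^1 norm (squared) on an interval (0, L) is
  ||u||_{H^1}^2 = ∫_0^L u(x)^2 dx + ∫_0^L u'(x)^2 dx.
Compute u'(x) = 6*x - 1.
Then u(x)^2 = 9*x**4 - 6*x**3 - 5*x**2 + 2*x + 1 and u'(x)^2 = 36*x**2 - 12*x + 1.
Integrate each monomial from 0 to 3 using ∫_0^3 c·x^n dx = c·3^(n+1)/(n+1):
  ∫_0^3 u(x)^2 dx = ∫_0^3 (9*x^4 - 6*x^3 - 5*x^2 + 2*x + 1) dx. Term by term:
    ∫_0^3 9*x^4 dx = 2187/5;  ∫_0^3 -6*x^3 dx = -243/2;  ∫_0^3 -5*x^2 dx = -45;
    ∫_0^3 2*x dx = 9;  ∫_0^3 1 dx = 3.
  Sum: 2187/5 − 243/2 − 45 + 9 + 3 = 2829/10.
  ∫_0^3 u'(x)^2 dx = ∫_0^3 (36*x^2 - 12*x + 1) dx. Term by term:
    ∫_0^3 36*x^2 dx = 324;  ∫_0^3 -12*x dx = -54;  ∫_0^3 1 dx = 3.
  Sum: 324 − 54 + 3 = 273.
Adding: ||u||_{H^1}^2 = 2829/10 + 273 = 5559/10.


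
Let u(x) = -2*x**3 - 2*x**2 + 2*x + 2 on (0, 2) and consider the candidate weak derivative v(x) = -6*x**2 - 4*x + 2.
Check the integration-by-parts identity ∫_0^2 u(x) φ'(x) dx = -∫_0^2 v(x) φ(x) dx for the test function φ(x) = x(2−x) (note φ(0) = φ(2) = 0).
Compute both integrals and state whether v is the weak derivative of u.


LHS = 184/15, RHS = 184/15. Yes, v = u' weakly.

u(x) = -2*x**3 - 2*x**2 + 2*x + 2, classical derivative u'(x) = -6*x**2 - 4*x + 2.
φ(x) = x(2−x), so φ'(x) = 2 - 2*x.
Note φ(0) = φ(2) = 0, so the boundary term u·φ vanishes.
LHS = ∫_0^2 u(x) φ'(x) dx = ∫_0^2 (4*x^4 - 8*x^2 + 4) dx. Term by term:
  ∫_0^2 4*x^4 dx = 128/5;  ∫_0^2 -8*x^2 dx = -64/3;  ∫_0^2 4 dx = 8.
Sum: 128/5 − 64/3 + 8 = 184/15.
So LHS = 184/15.
∫_0^2 v(x) φ(x) dx = ∫_0^2 (6*x^4 - 8*x^3 - 10*x^2 + 4*x) dx. Term by term:
  ∫_0^2 6*x^4 dx = 192/5;  ∫_0^2 -8*x^3 dx = -32;  ∫_0^2 -10*x^2 dx = -80/3;
  ∫_0^2 4*x dx = 8.
Sum: 192/5 − 32 − 80/3 + 8 = -184/15.
So RHS = -∫_0^2 v(x) φ(x) dx = 184/15.
LHS = RHS, so the identity holds for this test φ.
Moreover u is smooth here and v(x) = u'(x) = -6*x**2 - 4*x + 2 pointwise, so the identity holds for every test function. Hence v is the weak derivative of u.


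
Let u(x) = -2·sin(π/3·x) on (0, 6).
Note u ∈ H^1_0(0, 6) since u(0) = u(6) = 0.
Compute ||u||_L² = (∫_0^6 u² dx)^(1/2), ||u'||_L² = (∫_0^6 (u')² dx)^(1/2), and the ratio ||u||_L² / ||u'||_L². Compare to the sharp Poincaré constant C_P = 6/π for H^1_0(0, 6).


||u||_L² / ||u'||_L² = 3/π < C_P = 6/π.

u(x) = -2·sin(π/3·x), so u'(x) = -2*π*cos(π*x/3)/3.
Writing u(x) = A·sin(kπx/L) with A = -2 and k = 2, use ∫_0^L sin²(kπx/L) dx = L/2 and ∫_0^L cos²(kπx/L) dx = L/2.
u² = 4·sin²(π/3·x) and (u')² = 4*π^2/9·cos²(π/3·x), and each of sin², cos² integrates to L/2 = 3 over (0, 6).
∫_0^6 u² dx = 12, so ||u||_L² = 2*sqrt(3).
∫_0^6 (u')² dx = 4*π^2/3, so ||u'||_L² = 2*sqrt(3)*π/3.
Ratio ||u||_L² / ||u'||_L² = 3/π.
Sharp Poincaré constant on H^1_0(0, 6) is C_P = L/π = 6/π, achieved by sin(π/6·x).
This is the k = 2 harmonic; the ratio L/(kπ) is strictly less than C_P = L/π, consistent with the sharp inequality ||u||_L² ≤ C_P ||u'||_L².


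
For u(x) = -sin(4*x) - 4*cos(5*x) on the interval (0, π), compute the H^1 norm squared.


||u||_{H^1(0,π)}^2 = -1664/9 + 433*π/2

u'(x) = 20*sin(5*x) - 4*cos(4*x).
Expand u² and (u')² and integrate term by term on (0, π), using: for integers n ≥ 1, ∫_0^π sin²(nx) dx = ∫_0^π cos²(nx) dx = π/2; for n ≠ n', ∫_0^π sin(nx)sin(n'x) dx = ∫_0^π cos(nx)cos(n'x) dx = 0; and by product-to-sum, ∫_0^π sin(nx)cos(n'x) dx = ½∫_0^π [sin((n+n')x) + sin((n−n')x)] dx, which is 0 when n+n' is even and 2n/(n²−n'²) when n+n' is odd (it need not vanish on (0, π)).
  u² squared terms: (-1)²·∫sin(4x)² dx = 1·π/2 = π/2;  (-4)²·∫cos(5x)² dx = 16·π/2 = 8*π.
  u² cross terms: 2·(-1)·(-4)·∫sin(4x)·cos(5x) dx = 8·(-8/9) = -64/9.
  So ∫_0^π u² dx = π/2 + 8*π − 64/9 = -64/9 + 17*π/2.
  (u')² squared terms: (-4)²·∫cos(4x)² dx = 16·π/2 = 8*π;  (20)²·∫sin(5x)² dx = 400·π/2 = 200*π.
  (u')² cross terms: 2·(-4)·(20)·∫cos(4x)·sin(5x) dx = -160·(10/9) = -1600/9.
  So ∫_0^π (u')² dx = 8*π + 200*π − 1600/9 = -1600/9 + 208*π.
||u||_{H^1}^2 = (-64/9 + 17*π/2) + (-1600/9 + 208*π) = -1664/9 + 433*π/2.


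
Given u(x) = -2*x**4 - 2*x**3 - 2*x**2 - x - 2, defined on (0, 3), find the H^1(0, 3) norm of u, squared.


||u||_{H^1}^2 = 2091396/35

The H^1 norm (squared) on an interval (0, L) is
  ||u||_{H^1}^2 = ∫_0^L u(x)^2 dx + ∫_0^L u'(x)^2 dx.
Compute u'(x) = -8*x**3 - 6*x**2 - 4*x - 1.
Then u(x)^2 = 4*x**8 + 8*x**7 + 12*x**6 + 12*x**5 + 16*x**4 + 12*x**3 + 9*x**2 + 4*x + 4 and u'(x)^2 = 64*x**6 + 96*x**5 + 100*x**4 + 64*x**3 + 28*x**2 + 8*x + 1.
Integrate each monomial from 0 to 3 using ∫_0^3 c·x^n dx = c·3^(n+1)/(n+1):
  ∫_0^3 u(x)^2 dx = ∫_0^3 (4*x^8 + 8*x^7 + 12*x^6 + 12*x^5 + 16*x^4 + 12*x^3 + 9*x^2 + 4*x + 4) dx. Term by term:
    ∫_0^3 4*x^8 dx = 8748;  ∫_0^3 8*x^7 dx = 6561;  ∫_0^3 12*x^6 dx = 26244/7;
    ∫_0^3 12*x^5 dx = 1458;  ∫_0^3 16*x^4 dx = 3888/5;  ∫_0^3 12*x^3 dx = 243;
    ∫_0^3 9*x^2 dx = 81;  ∫_0^3 4*x dx = 18;  ∫_0^3 4 dx = 12.
  Sum: 8748 + 6561 + 26244/7 + 1458 + 3888/5 + 243 + 81 + 18 + 12 = 757671/35.
  ∫_0^3 u'(x)^2 dx = ∫_0^3 (64*x^6 + 96*x^5 + 100*x^4 + 64*x^3 + 28*x^2 + 8*x + 1) dx. Term by term:
    ∫_0^3 64*x^6 dx = 139968/7;  ∫_0^3 96*x^5 dx = 11664;  ∫_0^3 100*x^4 dx = 4860;
    ∫_0^3 64*x^3 dx = 1296;  ∫_0^3 28*x^2 dx = 252;  ∫_0^3 8*x dx = 36;
    ∫_0^3 1 dx = 3.
  Sum: 139968/7 + 11664 + 4860 + 1296 + 252 + 36 + 3 = 266745/7.
Adding: ||u||_{H^1}^2 = 757671/35 + 266745/7 = 2091396/35.


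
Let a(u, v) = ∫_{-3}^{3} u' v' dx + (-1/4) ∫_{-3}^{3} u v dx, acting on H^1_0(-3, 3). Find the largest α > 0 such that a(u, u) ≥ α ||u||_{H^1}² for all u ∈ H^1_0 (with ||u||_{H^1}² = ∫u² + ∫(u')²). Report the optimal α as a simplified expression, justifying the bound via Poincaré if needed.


α = (-9 + π^2)/(π^2 + 36)

Coercivity of a(·,·) on H^1_0(-3, 3) means a(u, u) ≥ α ||u||_{H^1}² for every u ∈ H^1_0.
The interval has length L = 6, and Poincaré/coercivity depend only on L. Here a(u, u) = ∫(u')² + (-1/4)·∫u².
Here c = -1/4 < 0 with |c| < (π/L)² = π^2/36, so coercivity still holds. The condition a(u,u) ≥ α||u||_{H^1}² reads (1−α)∫(u')² ≥ (α−c)∫u². Any admissible α is ≤ 1 (rapidly oscillating u have ∫u²/∫(u')² → 0), and α = 1 would force 0 ≥ (1−c)∫u², impossible since c < 1; so 1−α > 0. By the sharp Poincaré inequality on H^1_0 of an interval of length L, ∫(u')² ≥ (π/L)²∫u² with equality for the first sine mode sin(π(x−x₀)/L) (x₀ the left endpoint), so the inequality holds for all u iff (1−α)(π/L)² ≥ α − c, i.e. α ≤ ((π/L)² + c)/((π/L)² + 1) = (1 + c(L/π)²)/(1 + (L/π)²). (Direct route, valid since c ≤ 0: Poincaré gives c∫u² ≥ c(L/π)²∫(u')², so a(u,u) ≥ (1 + c(L/π)²)∫(u')², while ||u||_{H^1}² ≤ (1 + (L/π)²)∫(u')²; dividing yields the same α.) With (π/L)² = π^2/36 and c = -1/4, the largest admissible constant is α = ((π/L)² + c)/((π/L)² + 1).
Simplifying, α = (-9 + π^2)/(π^2 + 36).


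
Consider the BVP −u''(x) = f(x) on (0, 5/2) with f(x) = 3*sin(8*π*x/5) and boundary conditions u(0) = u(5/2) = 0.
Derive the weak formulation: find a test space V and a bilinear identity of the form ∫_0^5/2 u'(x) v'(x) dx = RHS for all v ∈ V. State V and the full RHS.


V = H^1_0(0, 5/2) (so v(0) = v(5/2) = 0); weak form: ∫_0^5/2 u'v' dx = ∫_0^5/2 (3*sin(8*π*x/5)) v dx for all v ∈ V.

Multiply both sides by a test function v and integrate from 0 to 5/2:
  ∫_0^5/2 −u''(x) v(x) dx = ∫_0^5/2 f(x) v(x) dx.
Integrate the LHS by parts once:
  ∫_0^5/2 −u'' v dx = −[u'(x) v(x)]_0^5/2 + ∫_0^5/2 u'(x) v'(x) dx.
Thus ∫_0^5/2 u'(x) v'(x) dx = ∫_0^5/2 f(x) v(x) dx + [u'(x) v(x)]_0^5/2.
Choose V so that boundary terms are either known or forced to vanish.
u is Dirichlet: u(0) = u(5/2) = 0. Let V = H^1_0(0, 5/2); then v(0) = v(5/2) = 0, and [u' v]_0^5/2 = 0.
Weak formulation: find u (satisfying any essential BC) such that ∫_0^5/2 u'(x) v'(x) dx = ∫_0^5/2 f v dx for all v ∈ V.
Substituting f(x) = 3*sin(8*π*x/5), the right-hand side is ∫_0^5/2 (3*sin(8*π*x/5)) v dx.


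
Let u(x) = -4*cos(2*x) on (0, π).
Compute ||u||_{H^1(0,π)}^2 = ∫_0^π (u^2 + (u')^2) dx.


||u||_{H^1(0,π)}^2 = 40*π

u'(x) = 8*sin(2*x).
Expand u² and (u')² and integrate term by term on (0, π), using: for integers n ≥ 1, ∫_0^π sin²(nx) dx = ∫_0^π cos²(nx) dx = π/2; for n ≠ n', ∫_0^π sin(nx)sin(n'x) dx = ∫_0^π cos(nx)cos(n'x) dx = 0; and by product-to-sum, ∫_0^π sin(nx)cos(n'x) dx = ½∫_0^π [sin((n+n')x) + sin((n−n')x)] dx, which is 0 when n+n' is even and 2n/(n²−n'²) when n+n' is odd (it need not vanish on (0, π)).
  u² squared terms: (-4)²·∫cos(2x)² dx = 16·π/2 = 8*π.
  So ∫_0^π u² dx = 8*π.
  (u')² squared terms: (8)²·∫sin(2x)² dx = 64·π/2 = 32*π.
  So ∫_0^π (u')² dx = 32*π.
||u||_{H^1}^2 = (8*π) + (32*π) = 40*π.


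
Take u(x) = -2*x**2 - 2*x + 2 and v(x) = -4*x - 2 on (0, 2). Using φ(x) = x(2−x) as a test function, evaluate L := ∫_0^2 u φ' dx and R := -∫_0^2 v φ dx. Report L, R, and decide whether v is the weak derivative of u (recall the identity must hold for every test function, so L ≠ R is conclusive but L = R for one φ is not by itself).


LHS = 8, RHS = 8. Yes, v = u' weakly.

u(x) = -2*x**2 - 2*x + 2, classical derivative u'(x) = -4*x - 2.
φ(x) = x(2−x), so φ'(x) = 2 - 2*x.
Note φ(0) = φ(2) = 0, so the boundary term u·φ vanishes.
LHS = ∫_0^2 u(x) φ'(x) dx = ∫_0^2 (4*x^3 - 8*x + 4) dx. Term by term:
  ∫_0^2 4*x^3 dx = 16;  ∫_0^2 -8*x dx = -16;  ∫_0^2 4 dx = 8.
Sum: 16 − 16 + 8 = 8.
So LHS = 8.
∫_0^2 v(x) φ(x) dx = ∫_0^2 (4*x^3 - 6*x^2 - 4*x) dx. Term by term:
  ∫_0^2 4*x^3 dx = 16;  ∫_0^2 -6*x^2 dx = -16;  ∫_0^2 -4*x dx = -8.
Sum: 16 − 16 − 8 = -8.
So RHS = -∫_0^2 v(x) φ(x) dx = 8.
LHS = RHS, so the identity holds for this test φ.
Moreover u is smooth here and v(x) = u'(x) = -4*x - 2 pointwise, so the identity holds for every test function. Hence v is the weak derivative of u.


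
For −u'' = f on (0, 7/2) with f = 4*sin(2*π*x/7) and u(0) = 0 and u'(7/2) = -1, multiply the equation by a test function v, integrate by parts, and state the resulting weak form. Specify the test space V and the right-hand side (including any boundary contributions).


V = {v ∈ H^1(0, 7/2) : v(0) = 0} (test functions vanish at x = 0 where u is specified); weak form: ∫_0^7/2 u'v' dx = ∫_0^7/2 (4*sin(2*π*x/7)) v dx − v(7/2) for all v ∈ V.

Multiply both sides by a test function v and integrate from 0 to 7/2:
  ∫_0^7/2 −u''(x) v(x) dx = ∫_0^7/2 f(x) v(x) dx.
Integrate the LHS by parts once:
  ∫_0^7/2 −u'' v dx = −[u'(x) v(x)]_0^7/2 + ∫_0^7/2 u'(x) v'(x) dx.
Thus ∫_0^7/2 u'(x) v'(x) dx = ∫_0^7/2 f(x) v(x) dx + [u'(x) v(x)]_0^7/2.
Choose V so that boundary terms are either known or forced to vanish.
Mixed BC: u(0) = 0 (Dirichlet) and u'(7/2) = -1 (Neumann). Define V = {v ∈ H^1(0, 7/2) : v(0) = 0}. Then [u' v]_0^7/2 = u'(7/2)·v(7/2) − u'(0)·0 = − v(7/2).
Weak formulation: find u (satisfying any essential BC) such that ∫_0^7/2 u'(x) v'(x) dx = ∫_0^7/2 f v dx − v(7/2) for all v ∈ V (Dirichlet at 0 absorbed into V; Neumann datum at x = 7/2 contributes the boundary term).
Substituting f(x) = 4*sin(2*π*x/7), the right-hand side is ∫_0^7/2 (4*sin(2*π*x/7)) v dx − v(7/2).


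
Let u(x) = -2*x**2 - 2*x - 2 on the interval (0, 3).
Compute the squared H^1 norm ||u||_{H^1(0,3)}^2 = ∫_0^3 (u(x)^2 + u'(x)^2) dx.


||u||_{H^1}^2 = 3702/5

The H^1 norm (squared) on an interval (0, L) is
  ||u||_{H^1}^2 = ∫_0^L u(x)^2 dx + ∫_0^L u'(x)^2 dx.
Compute u'(x) = -4*x - 2.
Then u(x)^2 = 4*x**4 + 8*x**3 + 12*x**2 + 8*x + 4 and u'(x)^2 = 16*x**2 + 16*x + 4.
Integrate each monomial from 0 to 3 using ∫_0^3 c·x^n dx = c·3^(n+1)/(n+1):
  ∫_0^3 u(x)^2 dx = ∫_0^3 (4*x^4 + 8*x^3 + 12*x^2 + 8*x + 4) dx. Term by term:
    ∫_0^3 4*x^4 dx = 972/5;  ∫_0^3 8*x^3 dx = 162;  ∫_0^3 12*x^2 dx = 108;
    ∫_0^3 8*x dx = 36;  ∫_0^3 4 dx = 12.
  Sum: 972/5 + 162 + 108 + 36 + 12 = 2562/5.
  ∫_0^3 u'(x)^2 dx = ∫_0^3 (16*x^2 + 16*x + 4) dx. Term by term:
    ∫_0^3 16*x^2 dx = 144;  ∫_0^3 16*x dx = 72;  ∫_0^3 4 dx = 12.
  Sum: 144 + 72 + 12 = 228.
Adding: ||u||_{H^1}^2 = 2562/5 + 228 = 3702/5.


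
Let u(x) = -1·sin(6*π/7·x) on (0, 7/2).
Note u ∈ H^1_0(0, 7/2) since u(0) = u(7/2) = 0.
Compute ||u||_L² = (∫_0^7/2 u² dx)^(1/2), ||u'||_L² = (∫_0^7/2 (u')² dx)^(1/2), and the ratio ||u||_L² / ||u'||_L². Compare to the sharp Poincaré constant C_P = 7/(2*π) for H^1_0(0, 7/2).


||u||_L² / ||u'||_L² = 7/(6*π) < C_P = 7/(2*π).

u(x) = -1·sin(6*π/7·x), so u'(x) = -6*π*cos(6*π*x/7)/7.
Writing u(x) = A·sin(kπx/L) with A = -1 and k = 3, use ∫_0^L sin²(kπx/L) dx = L/2 and ∫_0^L cos²(kπx/L) dx = L/2.
u² = 1·sin²(6*π/7·x) and (u')² = 36*π^2/49·cos²(6*π/7·x), and each of sin², cos² integrates to L/2 = 7/4 over (0, 7/2).
∫_0^7/2 u² dx = 7/4, so ||u||_L² = sqrt(7)/2.
∫_0^7/2 (u')² dx = 9*π^2/7, so ||u'||_L² = 3*sqrt(7)*π/7.
Ratio ||u||_L² / ||u'||_L² = 7/(6*π).
Sharp Poincaré constant on H^1_0(0, 7/2) is C_P = L/π = 7/(2*π), achieved by sin(2*π/7·x).
This is the k = 3 harmonic; the ratio L/(kπ) is strictly less than C_P = L/π, consistent with the sharp inequality ||u||_L² ≤ C_P ||u'||_L².


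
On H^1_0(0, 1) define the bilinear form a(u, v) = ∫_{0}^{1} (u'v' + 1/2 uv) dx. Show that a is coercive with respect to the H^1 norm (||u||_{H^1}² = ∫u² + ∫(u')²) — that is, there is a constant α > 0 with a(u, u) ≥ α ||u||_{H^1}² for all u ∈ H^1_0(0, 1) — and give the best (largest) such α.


α = (1/2 + π^2)/(1 + π^2)

Coercivity of a(·,·) on H^1_0(0, 1) means a(u, u) ≥ α ||u||_{H^1}² for every u ∈ H^1_0.
The interval has length L = 1, and Poincaré/coercivity depend only on L. Here a(u, u) = ∫(u')² + (1/2)·∫u².
Here 0 < c = 1/2 < 1. The condition a(u,u) ≥ α||u||_{H^1}² reads (1−α)∫(u')² ≥ (α−c)∫u². Any admissible α is ≤ 1 (rapidly oscillating u have ∫u²/∫(u')² → 0), and α = 1 would force 0 ≥ (1−c)∫u², impossible since c < 1; so 1−α > 0. By the sharp Poincaré inequality on H^1_0 of an interval of length L, ∫(u')² ≥ (π/L)²∫u² with equality for the first sine mode sin(π(x−x₀)/L) (x₀ the left endpoint), so the inequality holds for all u iff (1−α)(π/L)² ≥ α − c, i.e. α ≤ ((π/L)² + c)/((π/L)² + 1) = (1 + c(L/π)²)/(1 + (L/π)²). With (π/L)² = π^2 and c = 1/2, the largest admissible constant is α = ((π/L)² + c)/((π/L)² + 1).
Simplifying, α = (1/2 + π^2)/(1 + π^2).


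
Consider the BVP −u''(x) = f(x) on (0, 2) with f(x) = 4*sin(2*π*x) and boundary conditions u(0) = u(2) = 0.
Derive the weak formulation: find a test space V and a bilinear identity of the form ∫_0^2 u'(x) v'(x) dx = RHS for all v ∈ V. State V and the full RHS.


V = H^1_0(0, 2) (so v(0) = v(2) = 0); weak form: ∫_0^2 u'v' dx = ∫_0^2 (4*sin(2*π*x)) v dx for all v ∈ V.

Multiply both sides by a test function v and integrate from 0 to 2:
  ∫_0^2 −u''(x) v(x) dx = ∫_0^2 f(x) v(x) dx.
Integrate the LHS by parts once:
  ∫_0^2 −u'' v dx = −[u'(x) v(x)]_0^2 + ∫_0^2 u'(x) v'(x) dx.
Thus ∫_0^2 u'(x) v'(x) dx = ∫_0^2 f(x) v(x) dx + [u'(x) v(x)]_0^2.
Choose V so that boundary terms are either known or forced to vanish.
u is Dirichlet: u(0) = u(2) = 0. Let V = H^1_0(0, 2); then v(0) = v(2) = 0, and [u' v]_0^2 = 0.
Weak formulation: find u (satisfying any essential BC) such that ∫_0^2 u'(x) v'(x) dx = ∫_0^2 f v dx for all v ∈ V.
Substituting f(x) = 4*sin(2*π*x), the right-hand side is ∫_0^2 (4*sin(2*π*x)) v dx.


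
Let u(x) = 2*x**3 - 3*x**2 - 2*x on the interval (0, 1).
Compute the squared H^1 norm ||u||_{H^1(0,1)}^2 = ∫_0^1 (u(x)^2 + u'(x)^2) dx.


||u||_{H^1}^2 = 1292/105

The H^1 norm (squared) on an interval (0, L) is
  ||u||_{H^1}^2 = ∫_0^L u(x)^2 dx + ∫_0^L u'(x)^2 dx.
Compute u'(x) = 6*x**2 - 6*x - 2.
Then u(x)^2 = 4*x**6 - 12*x**5 + x**4 + 12*x**3 + 4*x**2 and u'(x)^2 = 36*x**4 - 72*x**3 + 12*x**2 + 24*x + 4.
Integrate each monomial from 0 to 1 using ∫_0^1 c·x^n dx = c·1^(n+1)/(n+1):
  ∫_0^1 u(x)^2 dx = ∫_0^1 (4*x^6 - 12*x^5 + x^4 + 12*x^3 + 4*x^2) dx. Term by term:
    ∫_0^1 4*x^6 dx = 4/7;  ∫_0^1 -12*x^5 dx = -2;  ∫_0^1 x^4 dx = 1/5;
    ∫_0^1 12*x^3 dx = 3;  ∫_0^1 4*x^2 dx = 4/3.
  Sum: 4/7 − 2 + 1/5 + 3 + 4/3 = 326/105.
  ∫_0^1 u'(x)^2 dx = ∫_0^1 (36*x^4 - 72*x^3 + 12*x^2 + 24*x + 4) dx. Term by term:
    ∫_0^1 36*x^4 dx = 36/5;  ∫_0^1 -72*x^3 dx = -18;  ∫_0^1 12*x^2 dx = 4;
    ∫_0^1 24*x dx = 12;  ∫_0^1 4 dx = 4.
  Sum: 36/5 − 18 + 4 + 12 + 4 = 46/5.
Adding: ||u||_{H^1}^2 = 326/105 + 46/5 = 1292/105.


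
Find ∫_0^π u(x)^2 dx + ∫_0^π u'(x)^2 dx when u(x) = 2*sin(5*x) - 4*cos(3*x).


||u||_{H^1(0,π)}^2 = 132*π

u'(x) = 12*sin(3*x) + 10*cos(5*x).
Expand u² and (u')² and integrate term by term on (0, π), using: for integers n ≥ 1, ∫_0^π sin²(nx) dx = ∫_0^π cos²(nx) dx = π/2; for n ≠ n', ∫_0^π sin(nx)sin(n'x) dx = ∫_0^π cos(nx)cos(n'x) dx = 0; and by product-to-sum, ∫_0^π sin(nx)cos(n'x) dx = ½∫_0^π [sin((n+n')x) + sin((n−n')x)] dx, which is 0 when n+n' is even and 2n/(n²−n'²) when n+n' is odd (it need not vanish on (0, π)).
  u² squared terms: (-4)²·∫cos(3x)² dx = 16·π/2 = 8*π;  (2)²·∫sin(5x)² dx = 4·π/2 = 2*π.
  u² cross terms: 2·(-4)·(2)·∫cos(3x)·sin(5x) dx = -16·(0) = 0.
  So ∫_0^π u² dx = 8*π + 2*π + 0 = 10*π.
  (u')² squared terms: (10)²·∫cos(5x)² dx = 100·π/2 = 50*π;  (12)²·∫sin(3x)² dx = 144·π/2 = 72*π.
  (u')² cross terms: 2·(10)·(12)·∫cos(5x)·sin(3x) dx = 240·(0) = 0.
  So ∫_0^π (u')² dx = 50*π + 72*π + 0 = 122*π.
||u||_{H^1}^2 = (10*π) + (122*π) = 132*π.


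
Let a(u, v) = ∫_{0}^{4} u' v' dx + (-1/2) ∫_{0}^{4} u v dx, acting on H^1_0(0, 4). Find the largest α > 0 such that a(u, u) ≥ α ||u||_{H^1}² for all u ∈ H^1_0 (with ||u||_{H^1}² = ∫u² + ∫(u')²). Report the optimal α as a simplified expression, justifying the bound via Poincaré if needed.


α = (-8 + π^2)/(π^2 + 16)

Coercivity of a(·,·) on H^1_0(0, 4) means a(u, u) ≥ α ||u||_{H^1}² for every u ∈ H^1_0.
The interval has length L = 4, and Poincaré/coercivity depend only on L. Here a(u, u) = ∫(u')² + (-1/2)·∫u².
Here c = -1/2 < 0 with |c| < (π/L)² = π^2/16, so coercivity still holds. The condition a(u,u) ≥ α||u||_{H^1}² reads (1−α)∫(u')² ≥ (α−c)∫u². Any admissible α is ≤ 1 (rapidly oscillating u have ∫u²/∫(u')² → 0), and α = 1 would force 0 ≥ (1−c)∫u², impossible since c < 1; so 1−α > 0. By the sharp Poincaré inequality on H^1_0 of an interval of length L, ∫(u')² ≥ (π/L)²∫u² with equality for the first sine mode sin(π(x−x₀)/L) (x₀ the left endpoint), so the inequality holds for all u iff (1−α)(π/L)² ≥ α − c, i.e. α ≤ ((π/L)² + c)/((π/L)² + 1) = (1 + c(L/π)²)/(1 + (L/π)²). (Direct route, valid since c ≤ 0: Poincaré gives c∫u² ≥ c(L/π)²∫(u')², so a(u,u) ≥ (1 + c(L/π)²)∫(u')², while ||u||_{H^1}² ≤ (1 + (L/π)²)∫(u')²; dividing yields the same α.) With (π/L)² = π^2/16 and c = -1/2, the largest admissible constant is α = ((π/L)² + c)/((π/L)² + 1).
Simplifying, α = (-8 + π^2)/(π^2 + 16).


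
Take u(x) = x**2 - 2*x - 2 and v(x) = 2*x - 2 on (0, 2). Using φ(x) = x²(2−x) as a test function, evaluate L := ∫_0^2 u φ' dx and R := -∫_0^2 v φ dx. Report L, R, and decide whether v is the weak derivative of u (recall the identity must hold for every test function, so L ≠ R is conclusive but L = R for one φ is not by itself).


LHS = -8/15, RHS = -8/15. Yes, v = u' weakly.

u(x) = x**2 - 2*x - 2, classical derivative u'(x) = 2*x - 2.
φ(x) = x²(2−x), so φ'(x) = x*(4 - 3*x).
Note φ(0) = φ(2) = 0, so the boundary term u·φ vanishes.
LHS = ∫_0^2 u(x) φ'(x) dx = ∫_0^2 (-3*x^4 + 10*x^3 - 2*x^2 - 8*x) dx. Term by term:
  ∫_0^2 -3*x^4 dx = -96/5;  ∫_0^2 10*x^3 dx = 40;  ∫_0^2 -2*x^2 dx = -16/3;
  ∫_0^2 -8*x dx = -16.
Sum: -96/5 + 40 − 16/3 − 16 = -8/15.
So LHS = -8/15.
∫_0^2 v(x) φ(x) dx = ∫_0^2 (-2*x^4 + 6*x^3 - 4*x^2) dx. Term by term:
  ∫_0^2 -2*x^4 dx = -64/5;  ∫_0^2 6*x^3 dx = 24;  ∫_0^2 -4*x^2 dx = -32/3.
Sum: -64/5 + 24 − 32/3 = 8/15.
So RHS = -∫_0^2 v(x) φ(x) dx = -8/15.
LHS = RHS, so the identity holds for this test φ.
Moreover u is smooth here and v(x) = u'(x) = 2*x - 2 pointwise, so the identity holds for every test function. Hence v is the weak derivative of u.


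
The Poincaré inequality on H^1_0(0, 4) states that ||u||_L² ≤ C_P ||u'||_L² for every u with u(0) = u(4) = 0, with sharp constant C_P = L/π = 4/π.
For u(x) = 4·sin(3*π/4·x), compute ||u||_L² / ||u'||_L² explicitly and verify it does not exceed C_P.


||u||_L² / ||u'||_L² = 4/(3*π) < C_P = 4/π.

u(x) = 4·sin(3*π/4·x), so u'(x) = 3*π*cos(3*π*x/4).
Writing u(x) = A·sin(kπx/L) with A = 4 and k = 3, use ∫_0^L sin²(kπx/L) dx = L/2 and ∫_0^L cos²(kπx/L) dx = L/2.
u² = 16·sin²(3*π/4·x) and (u')² = 9*π^2·cos²(3*π/4·x), and each of sin², cos² integrates to L/2 = 2 over (0, 4).
∫_0^4 u² dx = 32, so ||u||_L² = 4*sqrt(2).
∫_0^4 (u')² dx = 18*π^2, so ||u'||_L² = 3*sqrt(2)*π.
Ratio ||u||_L² / ||u'||_L² = 4/(3*π).
Sharp Poincaré constant on H^1_0(0, 4) is C_P = L/π = 4/π, achieved by sin(π/4·x).
This is the k = 3 harmonic; the ratio L/(kπ) is strictly less than C_P = L/π, consistent with the sharp inequality ||u||_L² ≤ C_P ||u'||_L².


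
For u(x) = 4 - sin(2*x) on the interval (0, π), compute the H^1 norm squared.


||u||_{H^1(0,π)}^2 = 37*π/2

u'(x) = -2*cos(2*x).
Expand u² and (u')² and integrate term by term on (0, π), using: for integers n ≥ 1, ∫_0^π sin²(nx) dx = ∫_0^π cos²(nx) dx = π/2; for n ≠ n', ∫_0^π sin(nx)sin(n'x) dx = ∫_0^π cos(nx)cos(n'x) dx = 0; and by product-to-sum, ∫_0^π sin(nx)cos(n'x) dx = ½∫_0^π [sin((n+n')x) + sin((n−n')x)] dx, which is 0 when n+n' is even and 2n/(n²−n'²) when n+n' is odd (it need not vanish on (0, π)). For the constant mode: ∫_0^π 1 dx = π, ∫_0^π cos(nx) dx = 0, ∫_0^π sin(nx) dx = (1−(−1)^n)/n.
  u² squared terms: (4)²·∫1 dx = 16·π = 16*π;  (-1)²·∫sin(2x)² dx = 1·π/2 = π/2.
  u² cross terms: 2·(4)·(-1)·∫1·sin(2x) dx = -8·(0) = 0.
  So ∫_0^π u² dx = 16*π + π/2 + 0 = 33*π/2.
  (u')² squared terms: (-2)²·∫cos(2x)² dx = 4·π/2 = 2*π.
  So ∫_0^π (u')² dx = 2*π.
||u||_{H^1}^2 = (33*π/2) + (2*π) = 37*π/2.


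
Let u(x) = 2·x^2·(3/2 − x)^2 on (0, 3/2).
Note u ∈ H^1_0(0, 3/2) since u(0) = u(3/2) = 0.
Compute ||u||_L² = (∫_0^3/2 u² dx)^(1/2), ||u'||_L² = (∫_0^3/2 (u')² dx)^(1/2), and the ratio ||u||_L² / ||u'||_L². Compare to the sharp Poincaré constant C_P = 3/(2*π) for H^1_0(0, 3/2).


||u||_L² / ||u'||_L² = sqrt(3)/4 < C_P = 3/(2*π).

u(x) = 2·x^2·(3/2 − x)^2, so u'(x) = x*(2*x - 3)*(4*x - 3).
u(x) = 2·x^2·(3/2 − x)^2 vanishes at x = 0 and x = 3/2, so u ∈ H^1_0(0, 3/2). Differentiate via the product rule and integrate the resulting polynomials term by term.
  ∫_0^3/2 u² dx = ∫_0^3/2 (4*x^8 - 24*x^7 + 54*x^6 - 54*x^5 + 81*x^4/4) dx. Term by term:
    ∫_0^3/2 4*x^8 dx = 2187/128;  ∫_0^3/2 -24*x^7 dx = -19683/256;  ∫_0^3/2 54*x^6 dx = 59049/448;
    ∫_0^3/2 -54*x^5 dx = -6561/64;  ∫_0^3/2 81*x^4/4 dx = 19683/640.
  Sum: 2187/128 − 19683/256 + 59049/448 − 6561/64 + 19683/640 = 2187/8960.
  ∫_0^3/2 (u')² dx = ∫_0^3/2 (64*x^6 - 288*x^5 + 468*x^4 - 324*x^3 + 81*x^2) dx. Term by term:
    ∫_0^3/2 64*x^6 dx = 2187/14;  ∫_0^3/2 -288*x^5 dx = -2187/4;  ∫_0^3/2 468*x^4 dx = 28431/40;
    ∫_0^3/2 -324*x^3 dx = -6561/16;  ∫_0^3/2 81*x^2 dx = 729/8.
  Sum: 2187/14 − 2187/4 + 28431/40 − 6561/16 + 729/8 = 729/560.
∫_0^3/2 u² dx = 2187/8960, so ||u||_L² = 27*sqrt(105)/560.
∫_0^3/2 (u')² dx = 729/560, so ||u'||_L² = 27*sqrt(35)/140.
Ratio ||u||_L² / ||u'||_L² = sqrt(3)/4.
Sharp Poincaré constant on H^1_0(0, 3/2) is C_P = L/π = 3/(2*π), achieved by sin(2*π/3·x).
A polynomial bump cannot attain the sharp Poincaré constant (only the first sine eigenfunction does), so the ratio is strictly less than C_P, consistent with ||u||_L² ≤ C_P ||u'||_L².


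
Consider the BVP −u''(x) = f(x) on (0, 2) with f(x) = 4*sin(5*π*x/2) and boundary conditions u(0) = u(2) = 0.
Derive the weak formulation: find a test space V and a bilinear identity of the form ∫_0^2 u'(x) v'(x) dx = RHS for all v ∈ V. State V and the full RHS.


V = H^1_0(0, 2) (so v(0) = v(2) = 0); weak form: ∫_0^2 u'v' dx = ∫_0^2 (4*sin(5*π*x/2)) v dx for all v ∈ V.

Multiply both sides by a test function v and integrate from 0 to 2:
  ∫_0^2 −u''(x) v(x) dx = ∫_0^2 f(x) v(x) dx.
Integrate the LHS by parts once:
  ∫_0^2 −u'' v dx = −[u'(x) v(x)]_0^2 + ∫_0^2 u'(x) v'(x) dx.
Thus ∫_0^2 u'(x) v'(x) dx = ∫_0^2 f(x) v(x) dx + [u'(x) v(x)]_0^2.
Choose V so that boundary terms are either known or forced to vanish.
u is Dirichlet: u(0) = u(2) = 0. Let V = H^1_0(0, 2); then v(0) = v(2) = 0, and [u' v]_0^2 = 0.
Weak formulation: find u (satisfying any essential BC) such that ∫_0^2 u'(x) v'(x) dx = ∫_0^2 f v dx for all v ∈ V.
Substituting f(x) = 4*sin(5*π*x/2), the right-hand side is ∫_0^2 (4*sin(5*π*x/2)) v dx.


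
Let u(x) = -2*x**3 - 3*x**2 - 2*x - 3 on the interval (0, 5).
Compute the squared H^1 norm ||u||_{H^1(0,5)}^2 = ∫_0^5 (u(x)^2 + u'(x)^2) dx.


||u||_{H^1}^2 = 2686940/21

The H^1 norm (squared) on an interval (0, L) is
  ||u||_{H^1}^2 = ∫_0^L u(x)^2 dx + ∫_0^L u'(x)^2 dx.
Compute u'(x) = -6*x**2 - 6*x - 2.
Then u(x)^2 = 4*x**6 + 12*x**5 + 17*x**4 + 24*x**3 + 22*x**2 + 12*x + 9 and u'(x)^2 = 36*x**4 + 72*x**3 + 60*x**2 + 24*x + 4.
Integrate each monomial from 0 to 5 using ∫_0^5 c·x^n dx = c·5^(n+1)/(n+1):
  ∫_0^5 u(x)^2 dx = ∫_0^5 (4*x^6 + 12*x^5 + 17*x^4 + 24*x^3 + 22*x^2 + 12*x + 9) dx. Term by term:
    ∫_0^5 4*x^6 dx = 312500/7;  ∫_0^5 12*x^5 dx = 31250;  ∫_0^5 17*x^4 dx = 10625;
    ∫_0^5 24*x^3 dx = 3750;  ∫_0^5 22*x^2 dx = 2750/3;  ∫_0^5 12*x dx = 150;
    ∫_0^5 9 dx = 45.
  Sum: 312500/7 + 31250 + 10625 + 3750 + 2750/3 + 150 + 45 = 1918970/21.
  ∫_0^5 u'(x)^2 dx = ∫_0^5 (36*x^4 + 72*x^3 + 60*x^2 + 24*x + 4) dx. Term by term:
    ∫_0^5 36*x^4 dx = 22500;  ∫_0^5 72*x^3 dx = 11250;  ∫_0^5 60*x^2 dx = 2500;
    ∫_0^5 24*x dx = 300;  ∫_0^5 4 dx = 20.
  Sum: 22500 + 11250 + 2500 + 300 + 20 = 36570.
Adding: ||u||_{H^1}^2 = 1918970/21 + 36570 = 2686940/21.


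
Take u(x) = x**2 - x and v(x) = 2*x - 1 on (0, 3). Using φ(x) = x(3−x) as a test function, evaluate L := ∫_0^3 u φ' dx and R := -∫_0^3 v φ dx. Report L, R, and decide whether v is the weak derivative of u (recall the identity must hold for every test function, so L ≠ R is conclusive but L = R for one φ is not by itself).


LHS = -9, RHS = -9. Yes, v = u' weakly.

u(x) = x**2 - x, classical derivative u'(x) = 2*x - 1.
φ(x) = x(3−x), so φ'(x) = 3 - 2*x.
Note φ(0) = φ(3) = 0, so the boundary term u·φ vanishes.
LHS = ∫_0^3 u(x) φ'(x) dx = ∫_0^3 (-2*x^3 + 5*x^2 - 3*x) dx. Term by term:
  ∫_0^3 -2*x^3 dx = -81/2;  ∫_0^3 5*x^2 dx = 45;  ∫_0^3 -3*x dx = -27/2.
Sum: -81/2 + 45 − 27/2 = -9.
So LHS = -9.
∫_0^3 v(x) φ(x) dx = ∫_0^3 (-2*x^3 + 7*x^2 - 3*x) dx. Term by term:
  ∫_0^3 -2*x^3 dx = -81/2;  ∫_0^3 7*x^2 dx = 63;  ∫_0^3 -3*x dx = -27/2.
Sum: -81/2 + 63 − 27/2 = 9.
So RHS = -∫_0^3 v(x) φ(x) dx = -9.
LHS = RHS, so the identity holds for this test φ.
Moreover u is smooth here and v(x) = u'(x) = 2*x - 1 pointwise, so the identity holds for every test function. Hence v is the weak derivative of u.
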